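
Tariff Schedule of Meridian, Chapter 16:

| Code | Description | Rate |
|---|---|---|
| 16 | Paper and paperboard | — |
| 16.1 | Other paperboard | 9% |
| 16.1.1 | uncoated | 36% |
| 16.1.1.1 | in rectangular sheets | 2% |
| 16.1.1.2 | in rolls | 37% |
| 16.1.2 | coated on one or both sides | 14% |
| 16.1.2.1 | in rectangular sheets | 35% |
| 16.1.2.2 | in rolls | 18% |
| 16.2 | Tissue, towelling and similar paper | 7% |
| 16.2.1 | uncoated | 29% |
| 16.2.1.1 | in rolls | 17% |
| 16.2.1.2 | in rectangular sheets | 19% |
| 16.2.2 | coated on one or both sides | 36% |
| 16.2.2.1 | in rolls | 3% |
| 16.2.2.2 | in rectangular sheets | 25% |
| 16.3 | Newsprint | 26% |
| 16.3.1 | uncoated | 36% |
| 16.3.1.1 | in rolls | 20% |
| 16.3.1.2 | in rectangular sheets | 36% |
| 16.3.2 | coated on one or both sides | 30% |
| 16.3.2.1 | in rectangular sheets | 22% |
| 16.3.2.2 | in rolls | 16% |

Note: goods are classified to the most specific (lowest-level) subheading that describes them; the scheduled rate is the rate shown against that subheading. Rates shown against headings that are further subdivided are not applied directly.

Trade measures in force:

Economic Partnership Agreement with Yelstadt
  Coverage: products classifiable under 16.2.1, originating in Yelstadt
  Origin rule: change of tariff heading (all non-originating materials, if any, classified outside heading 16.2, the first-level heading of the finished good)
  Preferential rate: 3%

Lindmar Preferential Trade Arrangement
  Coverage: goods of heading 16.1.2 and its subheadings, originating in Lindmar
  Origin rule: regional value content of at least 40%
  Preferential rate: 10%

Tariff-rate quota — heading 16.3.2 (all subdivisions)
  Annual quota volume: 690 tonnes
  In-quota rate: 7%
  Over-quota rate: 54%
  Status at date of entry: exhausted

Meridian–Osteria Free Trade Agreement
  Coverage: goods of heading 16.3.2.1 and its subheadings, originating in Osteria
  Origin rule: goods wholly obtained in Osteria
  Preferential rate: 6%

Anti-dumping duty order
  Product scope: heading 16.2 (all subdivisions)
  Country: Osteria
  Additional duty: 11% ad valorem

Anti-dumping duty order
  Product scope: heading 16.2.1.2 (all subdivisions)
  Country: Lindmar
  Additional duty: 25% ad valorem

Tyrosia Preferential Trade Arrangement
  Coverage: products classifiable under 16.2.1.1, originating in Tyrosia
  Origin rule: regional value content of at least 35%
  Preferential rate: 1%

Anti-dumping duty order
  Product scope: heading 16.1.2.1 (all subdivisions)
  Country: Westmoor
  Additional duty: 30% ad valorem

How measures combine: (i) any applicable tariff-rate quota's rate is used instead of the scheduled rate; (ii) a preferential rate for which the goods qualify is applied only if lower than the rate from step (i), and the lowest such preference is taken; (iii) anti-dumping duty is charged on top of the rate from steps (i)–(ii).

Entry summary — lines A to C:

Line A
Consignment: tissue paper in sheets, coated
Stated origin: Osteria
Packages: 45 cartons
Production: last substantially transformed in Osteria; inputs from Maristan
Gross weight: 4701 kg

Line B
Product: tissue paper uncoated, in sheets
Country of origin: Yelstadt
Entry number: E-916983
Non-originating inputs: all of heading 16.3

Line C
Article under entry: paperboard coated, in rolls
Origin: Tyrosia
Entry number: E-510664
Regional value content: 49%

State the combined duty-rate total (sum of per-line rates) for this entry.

Line A: tissue paper → 16.2; coated → 16.2.2; in sheets → 16.2.2.2. Scheduled 25%. Osteria agreement on 16.3.2.1: 16.2.2.2 not covered; anti-dumping (Osteria, 16.2): +11%; total 25% + 11% = 36%. → 36%.
Line B: tissue paper → 16.2; uncoated → 16.2.1; in sheets → 16.2.1.2. Scheduled 19%. Yelstadt agreement on 16.2.1: CTH met → 3% available; preferential 3%. → 3%.
Line C: paperboard → 16.1; coated → 16.1.2; in rolls → 16.1.2.2. Scheduled 18%. Tyrosia agreement on 16.2.1.1: 16.1.2.2 not covered. → 18%.
Sum: 36% + 3% + 18% = 57%.

57%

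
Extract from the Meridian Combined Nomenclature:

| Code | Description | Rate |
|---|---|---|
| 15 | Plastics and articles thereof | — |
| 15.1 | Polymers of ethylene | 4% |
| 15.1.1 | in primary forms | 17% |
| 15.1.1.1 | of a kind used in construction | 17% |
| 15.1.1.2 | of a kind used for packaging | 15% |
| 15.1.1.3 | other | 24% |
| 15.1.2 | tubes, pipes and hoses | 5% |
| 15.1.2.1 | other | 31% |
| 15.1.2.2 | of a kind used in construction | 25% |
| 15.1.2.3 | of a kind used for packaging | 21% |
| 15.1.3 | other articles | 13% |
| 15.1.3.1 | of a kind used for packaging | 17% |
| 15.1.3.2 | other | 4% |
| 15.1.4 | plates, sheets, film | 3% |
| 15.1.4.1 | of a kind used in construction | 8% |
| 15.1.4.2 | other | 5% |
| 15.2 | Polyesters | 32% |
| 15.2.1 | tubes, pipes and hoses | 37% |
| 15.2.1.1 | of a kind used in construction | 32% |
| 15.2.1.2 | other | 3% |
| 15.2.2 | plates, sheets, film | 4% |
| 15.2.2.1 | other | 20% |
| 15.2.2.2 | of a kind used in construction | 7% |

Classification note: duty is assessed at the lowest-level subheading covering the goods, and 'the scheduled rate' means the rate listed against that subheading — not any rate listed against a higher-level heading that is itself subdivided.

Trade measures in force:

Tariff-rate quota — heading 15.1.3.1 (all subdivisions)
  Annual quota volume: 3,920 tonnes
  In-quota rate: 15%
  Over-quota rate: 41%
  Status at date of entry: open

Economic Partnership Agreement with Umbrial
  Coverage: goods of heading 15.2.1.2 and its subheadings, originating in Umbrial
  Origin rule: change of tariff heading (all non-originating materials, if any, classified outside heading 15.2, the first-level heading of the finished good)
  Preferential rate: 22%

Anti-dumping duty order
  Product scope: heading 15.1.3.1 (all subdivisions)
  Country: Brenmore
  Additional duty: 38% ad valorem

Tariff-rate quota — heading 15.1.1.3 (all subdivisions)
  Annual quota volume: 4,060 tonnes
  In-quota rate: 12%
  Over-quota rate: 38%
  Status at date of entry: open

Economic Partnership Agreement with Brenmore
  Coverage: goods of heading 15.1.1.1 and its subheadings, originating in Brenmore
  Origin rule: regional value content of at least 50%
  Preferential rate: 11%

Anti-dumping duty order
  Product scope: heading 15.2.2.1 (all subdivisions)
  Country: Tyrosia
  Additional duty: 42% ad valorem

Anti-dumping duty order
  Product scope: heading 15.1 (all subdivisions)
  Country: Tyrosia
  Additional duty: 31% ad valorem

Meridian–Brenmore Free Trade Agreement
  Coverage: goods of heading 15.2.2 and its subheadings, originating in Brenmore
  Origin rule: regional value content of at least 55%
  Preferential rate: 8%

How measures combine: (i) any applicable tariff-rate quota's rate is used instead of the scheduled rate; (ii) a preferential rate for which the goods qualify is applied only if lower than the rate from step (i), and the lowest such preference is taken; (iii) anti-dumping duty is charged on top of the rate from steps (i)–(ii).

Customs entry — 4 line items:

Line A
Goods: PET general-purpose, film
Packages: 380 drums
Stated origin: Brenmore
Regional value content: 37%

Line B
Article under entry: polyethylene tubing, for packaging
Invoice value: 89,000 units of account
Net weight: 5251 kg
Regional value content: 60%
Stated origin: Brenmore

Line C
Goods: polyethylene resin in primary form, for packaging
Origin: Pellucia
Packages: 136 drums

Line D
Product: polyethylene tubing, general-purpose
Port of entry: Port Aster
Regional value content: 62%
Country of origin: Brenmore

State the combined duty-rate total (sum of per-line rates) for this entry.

87%

Line A: PET → 15.2; film → 15.2.2; general-purpose → 15.2.2.1. Scheduled 20%. Brenmore agreement on 15.1.1.1: 15.2.2.1 not covered; Brenmore agreement on 15.2.2: RVC < 55%. → 20%.
Line B: polyethylene → 15.1; tubing → 15.1.2; for packaging → 15.1.2.3. Scheduled 21%. Brenmore agreement on 15.1.1.1: 15.1.2.3 not covered; Brenmore agreement on 15.2.2: 15.1.2.3 not covered. → 21%.
Line C: polyethylene → 15.1; resin in primary form → 15.1.1; for packaging → 15.1.1.2. Scheduled 15%. No special measure applies. → 15%.
Line D: polyethylene → 15.1; tubing → 15.1.2; general-purpose → 15.1.2.1. Scheduled 31%. Brenmore agreement on 15.1.1.1: 15.1.2.1 not covered; Brenmore agreement on 15.2.2: 15.1.2.1 not covered. → 31%.
Sum: 20% + 21% + 15% + 31% = 87%.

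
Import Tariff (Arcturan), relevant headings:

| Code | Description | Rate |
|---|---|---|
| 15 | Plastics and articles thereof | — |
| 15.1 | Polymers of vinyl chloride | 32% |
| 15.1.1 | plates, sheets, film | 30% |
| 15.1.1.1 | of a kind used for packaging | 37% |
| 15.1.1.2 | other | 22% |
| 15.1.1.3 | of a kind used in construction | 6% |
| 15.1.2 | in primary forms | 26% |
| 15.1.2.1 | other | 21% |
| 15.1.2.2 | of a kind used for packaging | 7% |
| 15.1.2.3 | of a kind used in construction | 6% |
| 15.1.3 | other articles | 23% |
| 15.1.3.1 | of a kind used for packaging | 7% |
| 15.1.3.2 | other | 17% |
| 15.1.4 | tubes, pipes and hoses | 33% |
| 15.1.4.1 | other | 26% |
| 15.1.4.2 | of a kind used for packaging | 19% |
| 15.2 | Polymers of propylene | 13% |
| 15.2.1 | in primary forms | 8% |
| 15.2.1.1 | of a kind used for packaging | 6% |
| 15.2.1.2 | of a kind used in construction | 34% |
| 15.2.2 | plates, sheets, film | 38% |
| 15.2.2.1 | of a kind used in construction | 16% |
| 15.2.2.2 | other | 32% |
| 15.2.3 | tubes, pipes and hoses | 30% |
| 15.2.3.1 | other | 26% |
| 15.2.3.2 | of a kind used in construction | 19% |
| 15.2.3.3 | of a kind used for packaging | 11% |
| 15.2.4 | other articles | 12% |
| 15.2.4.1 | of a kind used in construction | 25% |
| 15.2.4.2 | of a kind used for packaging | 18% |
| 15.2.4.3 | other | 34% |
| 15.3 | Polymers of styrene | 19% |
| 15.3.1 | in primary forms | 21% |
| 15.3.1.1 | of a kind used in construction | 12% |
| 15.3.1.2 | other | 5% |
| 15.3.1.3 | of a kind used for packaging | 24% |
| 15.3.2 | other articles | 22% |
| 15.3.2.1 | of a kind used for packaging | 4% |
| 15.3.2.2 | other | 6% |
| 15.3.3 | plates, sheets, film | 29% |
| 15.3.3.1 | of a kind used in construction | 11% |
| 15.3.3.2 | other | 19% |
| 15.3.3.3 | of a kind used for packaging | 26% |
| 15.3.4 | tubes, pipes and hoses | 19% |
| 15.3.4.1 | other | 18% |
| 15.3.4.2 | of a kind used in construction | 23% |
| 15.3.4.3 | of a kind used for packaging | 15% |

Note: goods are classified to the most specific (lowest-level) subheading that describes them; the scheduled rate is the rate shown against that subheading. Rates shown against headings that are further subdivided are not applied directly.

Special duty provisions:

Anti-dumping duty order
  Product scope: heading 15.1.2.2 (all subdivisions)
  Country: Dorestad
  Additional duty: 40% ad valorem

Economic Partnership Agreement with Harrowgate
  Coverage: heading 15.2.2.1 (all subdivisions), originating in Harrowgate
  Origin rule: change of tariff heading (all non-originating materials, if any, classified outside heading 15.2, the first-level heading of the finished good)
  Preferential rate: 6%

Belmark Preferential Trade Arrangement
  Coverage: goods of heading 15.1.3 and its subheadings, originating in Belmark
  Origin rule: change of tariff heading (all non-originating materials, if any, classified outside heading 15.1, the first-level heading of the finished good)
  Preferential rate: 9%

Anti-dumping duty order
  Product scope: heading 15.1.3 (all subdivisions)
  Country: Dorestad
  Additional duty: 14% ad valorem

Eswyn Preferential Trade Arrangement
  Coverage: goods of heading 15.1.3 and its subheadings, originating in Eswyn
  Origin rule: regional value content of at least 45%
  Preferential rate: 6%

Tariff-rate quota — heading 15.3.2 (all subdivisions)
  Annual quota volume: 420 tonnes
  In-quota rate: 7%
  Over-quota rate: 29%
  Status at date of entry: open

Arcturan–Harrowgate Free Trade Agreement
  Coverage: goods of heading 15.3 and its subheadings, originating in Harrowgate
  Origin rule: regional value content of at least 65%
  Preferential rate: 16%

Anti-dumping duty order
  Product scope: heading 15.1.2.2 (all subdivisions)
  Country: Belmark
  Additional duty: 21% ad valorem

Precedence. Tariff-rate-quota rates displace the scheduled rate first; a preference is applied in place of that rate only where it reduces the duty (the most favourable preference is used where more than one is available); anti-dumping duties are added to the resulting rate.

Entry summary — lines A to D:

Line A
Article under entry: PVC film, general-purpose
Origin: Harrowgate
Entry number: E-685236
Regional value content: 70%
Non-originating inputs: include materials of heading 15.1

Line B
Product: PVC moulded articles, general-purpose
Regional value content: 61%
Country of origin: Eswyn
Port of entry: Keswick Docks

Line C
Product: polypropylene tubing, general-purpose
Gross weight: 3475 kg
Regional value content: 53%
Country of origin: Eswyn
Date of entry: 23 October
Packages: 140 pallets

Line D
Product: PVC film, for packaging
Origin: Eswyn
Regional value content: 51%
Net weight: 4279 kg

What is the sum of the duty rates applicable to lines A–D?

Line A: PVC → 15.1; film → 15.1.1; general-purpose → 15.1.1.2. Scheduled 22%. Harrowgate agreement on 15.2.2.1: 15.1.1.2 not covered; Harrowgate agreement on 15.3: 15.1.1.2 not covered. → 22%.
Line B: PVC → 15.1; moulded articles → 15.1.3; general-purpose → 15.1.3.2. Scheduled 17%. Eswyn agreement on 15.1.3: RVC ≥ 45% → 6% available; preferential 6%. → 6%.
Line C: polypropylene → 15.2; tubing → 15.2.3; general-purpose → 15.2.3.1. Scheduled 26%. Eswyn agreement on 15.1.3: 15.2.3.1 not covered. → 26%.
Line D: PVC → 15.1; film → 15.1.1; for packaging → 15.1.1.1. Scheduled 37%. Eswyn agreement on 15.1.3: 15.1.1.1 not covered. → 37%.
Sum: 22% + 6% + 26% + 37% = 91%.

91%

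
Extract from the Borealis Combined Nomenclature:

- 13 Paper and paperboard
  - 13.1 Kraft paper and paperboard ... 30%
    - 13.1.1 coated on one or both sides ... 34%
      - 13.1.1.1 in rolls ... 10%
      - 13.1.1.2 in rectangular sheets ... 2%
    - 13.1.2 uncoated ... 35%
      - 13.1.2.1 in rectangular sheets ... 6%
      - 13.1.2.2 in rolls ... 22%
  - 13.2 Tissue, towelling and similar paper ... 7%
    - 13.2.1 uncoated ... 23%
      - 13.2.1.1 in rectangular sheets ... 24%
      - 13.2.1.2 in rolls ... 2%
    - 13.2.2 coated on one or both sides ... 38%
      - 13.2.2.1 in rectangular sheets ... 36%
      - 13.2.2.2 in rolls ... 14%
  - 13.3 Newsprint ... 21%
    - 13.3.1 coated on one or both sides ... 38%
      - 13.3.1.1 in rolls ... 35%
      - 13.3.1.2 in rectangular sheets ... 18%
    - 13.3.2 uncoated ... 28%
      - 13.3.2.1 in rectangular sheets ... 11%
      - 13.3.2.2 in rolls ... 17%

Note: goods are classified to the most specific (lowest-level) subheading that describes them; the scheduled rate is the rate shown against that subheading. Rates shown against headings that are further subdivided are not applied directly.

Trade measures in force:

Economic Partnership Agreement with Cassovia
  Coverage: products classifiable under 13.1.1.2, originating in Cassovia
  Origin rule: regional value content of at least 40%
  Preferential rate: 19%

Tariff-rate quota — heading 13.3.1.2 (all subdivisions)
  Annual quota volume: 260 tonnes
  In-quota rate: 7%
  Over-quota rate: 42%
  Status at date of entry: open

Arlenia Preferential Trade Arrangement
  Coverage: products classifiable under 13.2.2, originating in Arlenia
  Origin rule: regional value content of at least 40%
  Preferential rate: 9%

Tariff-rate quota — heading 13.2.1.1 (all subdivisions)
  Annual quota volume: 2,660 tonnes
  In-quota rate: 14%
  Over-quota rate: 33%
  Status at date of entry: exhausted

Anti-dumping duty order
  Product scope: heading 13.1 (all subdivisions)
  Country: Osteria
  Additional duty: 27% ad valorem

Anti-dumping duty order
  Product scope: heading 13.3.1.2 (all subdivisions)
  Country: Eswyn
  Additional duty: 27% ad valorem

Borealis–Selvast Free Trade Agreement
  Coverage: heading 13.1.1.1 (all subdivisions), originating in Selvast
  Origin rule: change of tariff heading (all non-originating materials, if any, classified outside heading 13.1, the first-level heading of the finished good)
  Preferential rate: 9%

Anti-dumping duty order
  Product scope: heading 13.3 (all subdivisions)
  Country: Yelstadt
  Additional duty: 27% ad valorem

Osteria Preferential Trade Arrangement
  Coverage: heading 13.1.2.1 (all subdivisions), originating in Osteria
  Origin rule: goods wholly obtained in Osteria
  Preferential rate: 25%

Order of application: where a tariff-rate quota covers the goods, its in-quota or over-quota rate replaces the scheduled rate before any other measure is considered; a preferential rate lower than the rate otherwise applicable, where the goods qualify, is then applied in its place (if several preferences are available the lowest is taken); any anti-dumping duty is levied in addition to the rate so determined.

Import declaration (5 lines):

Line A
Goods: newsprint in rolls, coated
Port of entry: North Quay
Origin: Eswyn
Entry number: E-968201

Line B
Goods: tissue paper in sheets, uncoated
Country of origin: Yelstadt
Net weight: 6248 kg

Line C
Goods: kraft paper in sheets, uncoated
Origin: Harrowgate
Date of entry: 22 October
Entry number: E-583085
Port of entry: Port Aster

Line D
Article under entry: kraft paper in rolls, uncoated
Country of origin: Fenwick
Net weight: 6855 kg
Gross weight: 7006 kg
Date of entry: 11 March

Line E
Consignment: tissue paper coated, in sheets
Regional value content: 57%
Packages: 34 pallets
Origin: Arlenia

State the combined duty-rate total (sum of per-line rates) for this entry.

105%

Line A: newsprint → 13.3; coated → 13.3.1; in rolls → 13.3.1.1. Scheduled 35%. No special measure applies. → 35%.
Line B: tissue paper → 13.2; uncoated → 13.2.1; in sheets → 13.2.1.1. Scheduled 24%. quota on 13.2.1.1 exhausted → over-quota 33%. → 33%.
Line C: kraft paper → 13.1; uncoated → 13.1.2; in sheets → 13.1.2.1. Scheduled 6%. No special measure applies. → 6%.
Line D: kraft paper → 13.1; uncoated → 13.1.2; in rolls → 13.1.2.2. Scheduled 22%. No special measure applies. → 22%.
Line E: tissue paper → 13.2; coated → 13.2.2; in sheets → 13.2.2.1. Scheduled 36%. Arlenia agreement on 13.2.2: RVC ≥ 40% → 9% available; preferential 9%. → 9%.
Sum: 35% + 33% + 6% + 22% + 9% = 105%.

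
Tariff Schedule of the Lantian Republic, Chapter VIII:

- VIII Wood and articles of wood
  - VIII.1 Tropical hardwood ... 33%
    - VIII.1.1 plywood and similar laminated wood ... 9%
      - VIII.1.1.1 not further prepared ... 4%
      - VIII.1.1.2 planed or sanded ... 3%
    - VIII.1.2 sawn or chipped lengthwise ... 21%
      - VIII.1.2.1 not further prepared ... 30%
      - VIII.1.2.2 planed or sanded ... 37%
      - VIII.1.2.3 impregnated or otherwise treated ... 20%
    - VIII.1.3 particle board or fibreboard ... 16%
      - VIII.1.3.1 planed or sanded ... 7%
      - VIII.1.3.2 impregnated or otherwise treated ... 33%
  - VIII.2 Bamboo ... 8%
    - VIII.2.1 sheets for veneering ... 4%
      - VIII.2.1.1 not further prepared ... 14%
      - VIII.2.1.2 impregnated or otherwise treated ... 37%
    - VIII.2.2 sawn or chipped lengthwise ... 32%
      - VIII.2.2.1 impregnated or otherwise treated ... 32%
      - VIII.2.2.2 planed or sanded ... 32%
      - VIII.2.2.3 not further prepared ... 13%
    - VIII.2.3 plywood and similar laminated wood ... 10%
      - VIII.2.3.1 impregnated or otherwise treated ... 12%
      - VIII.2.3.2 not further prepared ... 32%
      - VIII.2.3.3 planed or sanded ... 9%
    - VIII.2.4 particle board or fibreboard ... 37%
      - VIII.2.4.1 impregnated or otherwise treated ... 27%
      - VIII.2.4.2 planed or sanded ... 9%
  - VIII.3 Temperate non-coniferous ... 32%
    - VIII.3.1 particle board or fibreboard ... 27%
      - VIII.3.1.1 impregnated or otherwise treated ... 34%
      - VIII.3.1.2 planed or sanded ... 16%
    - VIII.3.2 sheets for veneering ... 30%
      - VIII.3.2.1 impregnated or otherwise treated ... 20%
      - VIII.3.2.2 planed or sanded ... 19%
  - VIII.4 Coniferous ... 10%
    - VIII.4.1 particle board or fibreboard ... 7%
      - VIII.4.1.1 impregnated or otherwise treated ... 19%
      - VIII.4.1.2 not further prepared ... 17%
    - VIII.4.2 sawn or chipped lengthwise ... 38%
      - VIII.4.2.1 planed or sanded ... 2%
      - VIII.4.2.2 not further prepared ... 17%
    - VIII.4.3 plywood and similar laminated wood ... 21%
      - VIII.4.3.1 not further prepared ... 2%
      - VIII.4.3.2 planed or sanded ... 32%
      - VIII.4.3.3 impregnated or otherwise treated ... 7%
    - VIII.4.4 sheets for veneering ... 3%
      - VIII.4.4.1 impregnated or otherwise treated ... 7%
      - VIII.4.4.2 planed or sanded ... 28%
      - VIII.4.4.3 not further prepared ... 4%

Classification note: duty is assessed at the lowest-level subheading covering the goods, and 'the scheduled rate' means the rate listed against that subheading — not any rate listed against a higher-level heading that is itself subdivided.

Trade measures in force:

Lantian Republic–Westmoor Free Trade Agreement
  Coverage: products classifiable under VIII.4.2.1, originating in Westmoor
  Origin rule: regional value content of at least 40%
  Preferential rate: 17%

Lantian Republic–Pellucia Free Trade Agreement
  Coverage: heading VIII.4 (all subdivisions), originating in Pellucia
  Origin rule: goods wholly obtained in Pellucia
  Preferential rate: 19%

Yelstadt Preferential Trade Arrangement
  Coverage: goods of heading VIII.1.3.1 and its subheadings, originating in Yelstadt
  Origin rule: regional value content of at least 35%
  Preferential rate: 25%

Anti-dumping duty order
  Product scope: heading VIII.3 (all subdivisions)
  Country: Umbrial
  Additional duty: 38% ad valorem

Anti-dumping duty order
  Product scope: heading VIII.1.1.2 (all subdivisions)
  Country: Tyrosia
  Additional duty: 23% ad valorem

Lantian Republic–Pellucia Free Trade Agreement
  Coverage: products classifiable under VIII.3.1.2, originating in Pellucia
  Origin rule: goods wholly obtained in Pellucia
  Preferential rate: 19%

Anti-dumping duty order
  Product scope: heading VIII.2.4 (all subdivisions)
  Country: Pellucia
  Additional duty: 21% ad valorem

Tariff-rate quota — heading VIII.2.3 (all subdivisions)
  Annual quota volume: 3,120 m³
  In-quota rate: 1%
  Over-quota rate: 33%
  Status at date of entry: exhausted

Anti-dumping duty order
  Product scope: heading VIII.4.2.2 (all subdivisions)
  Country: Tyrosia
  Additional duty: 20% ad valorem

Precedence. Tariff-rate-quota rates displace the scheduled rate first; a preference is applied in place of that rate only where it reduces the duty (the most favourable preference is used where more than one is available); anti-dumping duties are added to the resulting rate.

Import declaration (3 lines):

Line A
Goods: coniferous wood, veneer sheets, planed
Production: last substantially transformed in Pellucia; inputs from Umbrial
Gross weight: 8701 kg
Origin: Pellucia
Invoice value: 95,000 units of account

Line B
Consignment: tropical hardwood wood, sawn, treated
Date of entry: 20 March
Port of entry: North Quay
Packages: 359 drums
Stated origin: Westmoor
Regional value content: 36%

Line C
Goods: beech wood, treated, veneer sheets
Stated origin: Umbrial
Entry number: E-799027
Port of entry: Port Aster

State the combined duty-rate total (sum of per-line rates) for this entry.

Line A: coniferous → VIII.4; veneer sheets → VIII.4.4; planed → VIII.4.4.2. Scheduled 28%. Pellucia agreement on VIII.4: not wholly obtained; Pellucia agreement on VIII.3.1.2: VIII.4.4.2 not covered. → 28%.
Line B: tropical hardwood → VIII.1; sawn → VIII.1.2; treated → VIII.1.2.3. Scheduled 20%. Westmoor agreement on VIII.4.2.1: VIII.1.2.3 not covered. → 20%.
Line C: beech → VIII.3; veneer sheets → VIII.3.2; treated → VIII.3.2.1. Scheduled 20%. anti-dumping (Umbrial, VIII.3): +38%; total 20% + 38% = 58%. → 58%.
Sum: 28% + 20% + 58% = 106%.

106%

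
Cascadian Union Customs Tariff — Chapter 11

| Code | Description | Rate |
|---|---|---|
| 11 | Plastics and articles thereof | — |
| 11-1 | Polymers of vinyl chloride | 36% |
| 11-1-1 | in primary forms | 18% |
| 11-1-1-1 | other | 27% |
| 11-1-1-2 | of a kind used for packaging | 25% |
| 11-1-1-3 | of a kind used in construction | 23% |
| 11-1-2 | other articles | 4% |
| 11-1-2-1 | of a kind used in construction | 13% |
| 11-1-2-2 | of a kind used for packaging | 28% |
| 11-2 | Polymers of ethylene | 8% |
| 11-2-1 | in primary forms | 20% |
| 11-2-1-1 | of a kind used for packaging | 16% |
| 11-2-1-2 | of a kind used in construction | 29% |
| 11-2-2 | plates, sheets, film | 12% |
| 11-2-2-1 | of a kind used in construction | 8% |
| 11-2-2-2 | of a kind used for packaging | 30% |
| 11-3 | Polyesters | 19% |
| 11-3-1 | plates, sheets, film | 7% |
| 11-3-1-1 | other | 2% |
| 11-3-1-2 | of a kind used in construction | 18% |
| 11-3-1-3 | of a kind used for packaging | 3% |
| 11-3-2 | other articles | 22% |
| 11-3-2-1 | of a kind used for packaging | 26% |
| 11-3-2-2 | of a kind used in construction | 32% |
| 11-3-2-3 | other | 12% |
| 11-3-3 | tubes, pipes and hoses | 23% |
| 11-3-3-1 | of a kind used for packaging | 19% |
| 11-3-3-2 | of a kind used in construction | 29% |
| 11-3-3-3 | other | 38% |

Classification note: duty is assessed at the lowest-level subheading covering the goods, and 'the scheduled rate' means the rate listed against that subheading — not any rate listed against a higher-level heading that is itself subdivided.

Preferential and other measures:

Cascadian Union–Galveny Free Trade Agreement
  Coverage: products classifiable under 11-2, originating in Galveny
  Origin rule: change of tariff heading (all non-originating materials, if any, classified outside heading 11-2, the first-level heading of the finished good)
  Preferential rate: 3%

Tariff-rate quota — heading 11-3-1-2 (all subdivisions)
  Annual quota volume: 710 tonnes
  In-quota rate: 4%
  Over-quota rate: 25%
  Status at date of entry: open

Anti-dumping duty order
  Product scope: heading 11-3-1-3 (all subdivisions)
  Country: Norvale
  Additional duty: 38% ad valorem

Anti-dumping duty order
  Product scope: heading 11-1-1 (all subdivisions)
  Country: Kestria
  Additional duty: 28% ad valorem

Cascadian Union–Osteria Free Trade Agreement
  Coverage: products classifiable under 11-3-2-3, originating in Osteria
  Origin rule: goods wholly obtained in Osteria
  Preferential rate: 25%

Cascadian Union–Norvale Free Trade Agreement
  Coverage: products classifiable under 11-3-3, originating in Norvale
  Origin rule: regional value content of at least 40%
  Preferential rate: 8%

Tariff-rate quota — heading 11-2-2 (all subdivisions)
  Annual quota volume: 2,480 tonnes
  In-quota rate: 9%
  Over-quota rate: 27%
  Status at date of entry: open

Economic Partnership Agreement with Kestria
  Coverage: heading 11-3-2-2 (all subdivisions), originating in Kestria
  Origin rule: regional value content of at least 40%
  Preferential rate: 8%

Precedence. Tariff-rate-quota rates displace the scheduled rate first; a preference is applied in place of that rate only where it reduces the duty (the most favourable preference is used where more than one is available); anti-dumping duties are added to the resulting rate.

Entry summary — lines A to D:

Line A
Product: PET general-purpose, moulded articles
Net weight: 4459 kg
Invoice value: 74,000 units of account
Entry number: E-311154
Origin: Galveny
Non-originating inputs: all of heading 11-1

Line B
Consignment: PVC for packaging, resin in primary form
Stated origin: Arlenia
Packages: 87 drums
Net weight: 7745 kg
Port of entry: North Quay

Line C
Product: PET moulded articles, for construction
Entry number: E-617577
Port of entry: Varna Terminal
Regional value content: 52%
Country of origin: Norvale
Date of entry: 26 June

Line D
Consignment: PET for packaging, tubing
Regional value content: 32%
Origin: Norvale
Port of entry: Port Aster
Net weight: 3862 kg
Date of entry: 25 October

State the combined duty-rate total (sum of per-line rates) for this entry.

Line A: PET → 11-3; moulded articles → 11-3-2; general-purpose → 11-3-2-3. Scheduled 12%. Galveny agreement on 11-2: 11-3-2-3 not covered. → 12%.
Line B: PVC → 11-1; resin in primary form → 11-1-1; for packaging → 11-1-1-2. Scheduled 25%. No special measure applies. → 25%.
Line C: PET → 11-3; moulded articles → 11-3-2; for construction → 11-3-2-2. Scheduled 32%. Norvale agreement on 11-3-3: 11-3-2-2 not covered. → 32%.
Line D: PET → 11-3; tubing → 11-3-3; for packaging → 11-3-3-1. Scheduled 19%. Norvale agreement on 11-3-3: RVC < 40%. → 19%.
Sum: 12% + 25% + 32% + 19% = 88%.

88%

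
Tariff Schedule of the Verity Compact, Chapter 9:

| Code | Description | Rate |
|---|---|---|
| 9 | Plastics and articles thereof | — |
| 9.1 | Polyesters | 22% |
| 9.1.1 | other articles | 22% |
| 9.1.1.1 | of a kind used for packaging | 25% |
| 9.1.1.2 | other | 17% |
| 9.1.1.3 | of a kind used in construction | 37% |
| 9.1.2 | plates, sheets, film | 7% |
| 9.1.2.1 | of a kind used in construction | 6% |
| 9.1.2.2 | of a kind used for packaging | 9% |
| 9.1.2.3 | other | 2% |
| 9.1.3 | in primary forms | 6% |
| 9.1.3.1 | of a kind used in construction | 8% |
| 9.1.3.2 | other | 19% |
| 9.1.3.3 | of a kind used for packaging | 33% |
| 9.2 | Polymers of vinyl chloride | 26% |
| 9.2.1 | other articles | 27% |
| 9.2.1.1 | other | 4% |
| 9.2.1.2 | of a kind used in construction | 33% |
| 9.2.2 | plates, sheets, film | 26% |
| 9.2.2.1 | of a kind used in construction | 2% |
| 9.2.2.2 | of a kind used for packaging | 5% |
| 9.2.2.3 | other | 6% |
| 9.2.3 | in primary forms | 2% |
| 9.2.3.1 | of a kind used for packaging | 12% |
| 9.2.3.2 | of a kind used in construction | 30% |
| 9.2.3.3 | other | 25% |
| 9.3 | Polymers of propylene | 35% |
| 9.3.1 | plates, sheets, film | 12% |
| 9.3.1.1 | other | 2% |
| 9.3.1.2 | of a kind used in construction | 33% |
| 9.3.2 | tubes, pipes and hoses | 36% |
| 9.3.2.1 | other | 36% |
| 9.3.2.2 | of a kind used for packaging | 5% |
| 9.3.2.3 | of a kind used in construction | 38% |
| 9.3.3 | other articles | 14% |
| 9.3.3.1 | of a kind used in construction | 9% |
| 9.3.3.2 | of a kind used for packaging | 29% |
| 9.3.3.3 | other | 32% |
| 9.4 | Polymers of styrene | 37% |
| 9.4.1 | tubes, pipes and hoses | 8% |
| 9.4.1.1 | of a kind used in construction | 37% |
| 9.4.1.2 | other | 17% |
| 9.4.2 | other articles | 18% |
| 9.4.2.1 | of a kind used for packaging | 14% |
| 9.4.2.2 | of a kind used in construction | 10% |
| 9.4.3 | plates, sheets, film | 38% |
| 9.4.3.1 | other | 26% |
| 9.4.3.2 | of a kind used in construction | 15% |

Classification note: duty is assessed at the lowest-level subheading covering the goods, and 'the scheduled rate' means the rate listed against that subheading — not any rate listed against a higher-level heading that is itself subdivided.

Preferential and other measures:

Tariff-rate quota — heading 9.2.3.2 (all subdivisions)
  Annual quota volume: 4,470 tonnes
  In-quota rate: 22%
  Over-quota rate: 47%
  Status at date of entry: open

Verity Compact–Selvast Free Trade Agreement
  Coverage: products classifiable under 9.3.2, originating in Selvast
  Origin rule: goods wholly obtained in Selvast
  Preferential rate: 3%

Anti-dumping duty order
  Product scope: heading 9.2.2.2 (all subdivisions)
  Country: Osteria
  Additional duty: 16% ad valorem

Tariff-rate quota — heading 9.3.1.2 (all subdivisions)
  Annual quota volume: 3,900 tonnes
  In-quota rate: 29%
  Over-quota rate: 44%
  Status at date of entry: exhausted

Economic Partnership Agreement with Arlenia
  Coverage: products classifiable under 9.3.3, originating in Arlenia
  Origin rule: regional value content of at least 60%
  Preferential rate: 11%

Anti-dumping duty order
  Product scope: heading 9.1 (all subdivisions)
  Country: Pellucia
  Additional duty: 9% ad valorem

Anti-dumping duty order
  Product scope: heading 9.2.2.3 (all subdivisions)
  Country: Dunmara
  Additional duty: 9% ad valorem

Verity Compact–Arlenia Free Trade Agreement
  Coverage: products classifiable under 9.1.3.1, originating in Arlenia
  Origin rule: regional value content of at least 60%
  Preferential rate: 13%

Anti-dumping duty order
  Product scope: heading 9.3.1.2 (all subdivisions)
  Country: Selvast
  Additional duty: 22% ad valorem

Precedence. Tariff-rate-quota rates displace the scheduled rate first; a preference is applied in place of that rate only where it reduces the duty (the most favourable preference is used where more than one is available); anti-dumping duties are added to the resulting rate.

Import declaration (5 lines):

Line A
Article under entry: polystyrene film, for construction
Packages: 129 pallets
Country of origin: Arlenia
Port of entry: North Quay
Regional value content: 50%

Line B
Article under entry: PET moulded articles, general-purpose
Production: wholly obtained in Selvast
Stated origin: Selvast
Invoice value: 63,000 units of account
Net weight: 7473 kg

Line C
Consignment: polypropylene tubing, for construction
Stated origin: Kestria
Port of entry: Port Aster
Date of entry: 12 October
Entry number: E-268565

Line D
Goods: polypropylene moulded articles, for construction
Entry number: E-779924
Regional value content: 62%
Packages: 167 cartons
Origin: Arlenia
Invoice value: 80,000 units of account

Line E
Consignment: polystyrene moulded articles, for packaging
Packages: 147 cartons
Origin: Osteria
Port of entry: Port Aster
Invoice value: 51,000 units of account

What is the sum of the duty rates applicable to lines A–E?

Line A: polystyrene → 9.4; film → 9.4.3; for construction → 9.4.3.2. Scheduled 15%. Arlenia agreement on 9.3.3: 9.4.3.2 not covered; Arlenia agreement on 9.1.3.1: 9.4.3.2 not covered. → 15%.
Line B: PET → 9.1; moulded articles → 9.1.1; general-purpose → 9.1.1.2. Scheduled 17%. Selvast agreement on 9.3.2: 9.1.1.2 not covered. → 17%.
Line C: polypropylene → 9.3; tubing → 9.3.2; for construction → 9.3.2.3. Scheduled 38%. No special measure applies. → 38%.
Line D: polypropylene → 9.3; moulded articles → 9.3.3; for construction → 9.3.3.1. Scheduled 9%. Arlenia agreement on 9.3.3: RVC ≥ 60% → 11% available; Arlenia agreement on 9.1.3.1: 9.3.3.1 not covered; preference 11% not lower than 9% → no reduction. → 9%.
Line E: polystyrene → 9.4; moulded articles → 9.4.2; for packaging → 9.4.2.1. Scheduled 14%. No special measure applies. → 14%.
Sum: 15% + 17% + 38% + 9% + 14% = 93%.

93%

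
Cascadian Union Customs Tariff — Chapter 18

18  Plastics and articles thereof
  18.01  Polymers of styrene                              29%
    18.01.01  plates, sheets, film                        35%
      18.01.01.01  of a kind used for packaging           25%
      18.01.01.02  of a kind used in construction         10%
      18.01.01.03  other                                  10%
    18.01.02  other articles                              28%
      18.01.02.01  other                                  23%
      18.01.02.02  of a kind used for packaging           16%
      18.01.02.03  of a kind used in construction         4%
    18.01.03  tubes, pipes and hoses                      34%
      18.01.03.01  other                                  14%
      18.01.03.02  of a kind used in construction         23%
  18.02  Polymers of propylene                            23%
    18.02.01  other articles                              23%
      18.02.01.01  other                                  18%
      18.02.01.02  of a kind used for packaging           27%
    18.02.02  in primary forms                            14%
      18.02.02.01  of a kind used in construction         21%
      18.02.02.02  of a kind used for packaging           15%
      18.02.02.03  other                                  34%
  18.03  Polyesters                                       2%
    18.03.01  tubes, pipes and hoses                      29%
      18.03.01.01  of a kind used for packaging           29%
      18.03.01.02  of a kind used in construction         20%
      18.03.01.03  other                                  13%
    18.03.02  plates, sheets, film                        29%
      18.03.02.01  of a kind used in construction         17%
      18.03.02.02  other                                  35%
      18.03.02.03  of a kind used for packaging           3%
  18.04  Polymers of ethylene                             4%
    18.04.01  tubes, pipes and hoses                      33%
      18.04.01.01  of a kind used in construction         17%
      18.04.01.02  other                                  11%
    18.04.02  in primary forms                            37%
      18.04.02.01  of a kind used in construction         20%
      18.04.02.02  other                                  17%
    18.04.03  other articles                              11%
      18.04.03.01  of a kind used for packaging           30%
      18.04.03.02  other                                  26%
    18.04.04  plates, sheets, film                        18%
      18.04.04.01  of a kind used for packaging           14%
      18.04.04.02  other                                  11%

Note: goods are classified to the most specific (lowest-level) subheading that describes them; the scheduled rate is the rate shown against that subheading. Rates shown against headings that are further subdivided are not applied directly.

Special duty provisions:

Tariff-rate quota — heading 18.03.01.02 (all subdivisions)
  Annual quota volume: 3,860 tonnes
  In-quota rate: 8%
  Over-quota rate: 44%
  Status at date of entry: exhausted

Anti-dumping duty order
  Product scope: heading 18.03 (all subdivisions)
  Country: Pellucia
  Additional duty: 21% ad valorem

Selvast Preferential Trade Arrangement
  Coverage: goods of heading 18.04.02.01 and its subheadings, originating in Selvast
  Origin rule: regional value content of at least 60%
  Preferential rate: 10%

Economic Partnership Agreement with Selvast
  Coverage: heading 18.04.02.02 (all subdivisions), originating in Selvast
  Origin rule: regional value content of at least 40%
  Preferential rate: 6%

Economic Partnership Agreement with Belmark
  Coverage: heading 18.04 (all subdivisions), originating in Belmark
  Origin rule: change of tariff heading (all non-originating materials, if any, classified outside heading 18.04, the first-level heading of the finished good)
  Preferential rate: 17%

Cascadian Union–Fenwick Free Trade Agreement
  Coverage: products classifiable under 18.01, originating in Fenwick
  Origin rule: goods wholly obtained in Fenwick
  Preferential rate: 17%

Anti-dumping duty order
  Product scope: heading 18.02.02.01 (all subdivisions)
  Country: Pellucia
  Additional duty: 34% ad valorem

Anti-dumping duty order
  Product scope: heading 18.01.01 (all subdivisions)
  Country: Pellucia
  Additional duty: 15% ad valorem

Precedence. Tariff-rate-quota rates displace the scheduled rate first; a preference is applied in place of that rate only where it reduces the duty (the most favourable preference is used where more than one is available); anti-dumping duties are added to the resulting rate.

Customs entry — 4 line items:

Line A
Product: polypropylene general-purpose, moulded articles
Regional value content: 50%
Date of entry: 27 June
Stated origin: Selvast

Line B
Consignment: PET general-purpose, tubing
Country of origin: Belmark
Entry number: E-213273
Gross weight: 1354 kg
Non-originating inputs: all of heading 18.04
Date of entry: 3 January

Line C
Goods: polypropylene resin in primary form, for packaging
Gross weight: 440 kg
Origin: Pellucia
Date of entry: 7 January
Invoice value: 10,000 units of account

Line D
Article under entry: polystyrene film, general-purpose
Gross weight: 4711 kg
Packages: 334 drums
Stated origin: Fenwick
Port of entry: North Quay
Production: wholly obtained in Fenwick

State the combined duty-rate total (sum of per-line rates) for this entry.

56%

Line A: polypropylene → 18.02; moulded articles → 18.02.01; general-purpose → 18.02.01.01. Scheduled 18%. Selvast agreement on 18.04.02.01: 18.02.01.01 not covered; Selvast agreement on 18.04.02.02: 18.02.01.01 not covered. → 18%.
Line B: PET → 18.03; tubing → 18.03.01; general-purpose → 18.03.01.03. Scheduled 13%. Belmark agreement on 18.04: 18.03.01.03 not covered. → 13%.
Line C: polypropylene → 18.02; resin in primary form → 18.02.02; for packaging → 18.02.02.02. Scheduled 15%. No special measure applies. → 15%.
Line D: polystyrene → 18.01; film → 18.01.01; general-purpose → 18.01.01.03. Scheduled 10%. Fenwick agreement on 18.01: wholly obtained → 17% available; preference 17% not lower than 10% → no reduction. → 10%.
Sum: 18% + 13% + 15% + 10% = 56%.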